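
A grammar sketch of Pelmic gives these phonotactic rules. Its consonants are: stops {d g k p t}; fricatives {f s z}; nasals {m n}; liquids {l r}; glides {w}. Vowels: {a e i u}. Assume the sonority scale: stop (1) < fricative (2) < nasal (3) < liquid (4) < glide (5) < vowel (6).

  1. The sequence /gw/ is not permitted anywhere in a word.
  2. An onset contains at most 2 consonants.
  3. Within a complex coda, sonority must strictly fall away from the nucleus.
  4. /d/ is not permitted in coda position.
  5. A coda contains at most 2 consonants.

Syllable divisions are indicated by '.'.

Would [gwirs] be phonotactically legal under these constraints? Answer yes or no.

no

[gwirs] — violates constraint 1: contains banned sequence /gw/ → phonotactically illegal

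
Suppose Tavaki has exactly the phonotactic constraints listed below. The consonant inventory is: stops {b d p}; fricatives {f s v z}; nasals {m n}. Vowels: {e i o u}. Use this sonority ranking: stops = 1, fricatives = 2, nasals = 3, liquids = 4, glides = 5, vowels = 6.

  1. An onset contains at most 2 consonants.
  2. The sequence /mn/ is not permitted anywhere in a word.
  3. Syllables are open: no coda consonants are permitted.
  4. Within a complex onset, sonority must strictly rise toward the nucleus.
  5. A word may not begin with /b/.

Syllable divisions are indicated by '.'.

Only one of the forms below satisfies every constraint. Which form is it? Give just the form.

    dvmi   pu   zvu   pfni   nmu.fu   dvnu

dvmi — violates constraint 1: syllable 1 onset /dvm/ has 3 consonants (> 2) → illicit
pu — σ1 onset /p/, coda /∅/ ok → licit
zvu — violates constraint 4: syllable 1 onset /zv/: /z/ (fricative, 2) → /v/ (fricative, 2) does not rise → illicit
pfni — violates constraint 1: syllable 1 onset /pfn/ has 3 consonants (> 2) → illicit
nmu.fu — violates constraint 4: syllable 1 onset /nm/: /n/ (nasal, 3) → /m/ (nasal, 3) does not rise → illicit
dvnu — violates constraint 1: syllable 1 onset /dvn/ has 3 consonants (> 2) → illicit

pu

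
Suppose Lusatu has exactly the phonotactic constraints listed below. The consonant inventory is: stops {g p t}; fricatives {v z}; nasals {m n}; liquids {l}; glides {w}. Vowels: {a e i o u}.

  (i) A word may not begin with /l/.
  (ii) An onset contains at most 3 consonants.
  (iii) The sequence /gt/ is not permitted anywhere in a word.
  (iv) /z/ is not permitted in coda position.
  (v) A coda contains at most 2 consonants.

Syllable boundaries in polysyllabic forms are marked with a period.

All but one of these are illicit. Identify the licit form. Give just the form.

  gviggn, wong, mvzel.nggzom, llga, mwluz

gviggn — violates constraint (v): syllable 1 coda /ggn/ has 3 consonants (> 2) → illicit
wong — σ1 onset /w/, coda /ng/ (2C) ok → licit
mvzel.nggzom — violates constraint (ii): syllable 2 onset /nggz/ has 4 consonants (> 3) → illicit
llga — violates constraint (i): word begins with /l/ → illicit
mwluz — violates constraint (iv): syllable 1 coda contains /z/ → illicit

wong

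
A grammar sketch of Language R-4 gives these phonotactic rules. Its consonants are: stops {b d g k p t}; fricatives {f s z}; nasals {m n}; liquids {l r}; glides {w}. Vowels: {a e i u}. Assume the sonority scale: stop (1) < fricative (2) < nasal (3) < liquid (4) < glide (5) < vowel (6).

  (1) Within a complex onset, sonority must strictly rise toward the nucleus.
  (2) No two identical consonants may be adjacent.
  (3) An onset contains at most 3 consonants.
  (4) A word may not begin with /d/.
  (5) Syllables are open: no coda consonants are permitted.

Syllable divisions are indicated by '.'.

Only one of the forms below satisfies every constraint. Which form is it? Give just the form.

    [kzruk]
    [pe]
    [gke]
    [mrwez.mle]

[pe]

[kzruk] — violates constraint 5: syllable 1 coda /k/ has 1 consonant (> 0) → phonotactically illegal
[pe] — σ1 onset /p/, coda /∅/ ok → phonotactically legal
[gke] — violates constraint 1: syllable 1 onset /gk/: /g/ (stop, 1) → /k/ (stop, 1) does not rise → phonotactically illegal
[mrwez.mle] — violates constraint 5: syllable 1 coda /z/ has 1 consonant (> 0) → phonotactically illegal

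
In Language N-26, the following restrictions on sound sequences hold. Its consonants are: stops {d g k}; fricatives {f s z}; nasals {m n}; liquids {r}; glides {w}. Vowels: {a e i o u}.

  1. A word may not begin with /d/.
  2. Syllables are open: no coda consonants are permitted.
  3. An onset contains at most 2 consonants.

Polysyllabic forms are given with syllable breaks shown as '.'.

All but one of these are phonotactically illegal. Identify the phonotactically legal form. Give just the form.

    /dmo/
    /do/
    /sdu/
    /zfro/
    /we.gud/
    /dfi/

/sdu/

/dmo/ — violates constraint 1: word begins with /d/ → phonotactically illegal
/do/ — violates constraint 1: word begins with /d/ → phonotactically illegal
/sdu/ — σ1 onset /sd/ (2C), coda /∅/ ok → phonotactically legal
/zfro/ — violates constraint 3: syllable 1 onset /zfr/ has 3 consonants (> 2) → phonotactically illegal
/we.gud/ — violates constraint 2: syllable 2 coda /d/ has 1 consonant (> 0) → phonotactically illegal
/dfi/ — violates constraint 1: word begins with /d/ → phonotactically illegal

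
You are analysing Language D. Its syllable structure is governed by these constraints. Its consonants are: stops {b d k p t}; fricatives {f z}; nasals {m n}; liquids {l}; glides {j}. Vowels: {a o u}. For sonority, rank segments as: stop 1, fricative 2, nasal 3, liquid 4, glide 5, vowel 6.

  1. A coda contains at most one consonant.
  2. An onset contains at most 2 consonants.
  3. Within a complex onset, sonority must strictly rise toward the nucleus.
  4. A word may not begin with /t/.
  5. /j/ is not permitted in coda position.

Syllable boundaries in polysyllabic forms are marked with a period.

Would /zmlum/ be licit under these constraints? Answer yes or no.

no

/zmlum/ — violates constraint 2: syllable 1 onset /zml/ has 3 consonants (> 2) → illicit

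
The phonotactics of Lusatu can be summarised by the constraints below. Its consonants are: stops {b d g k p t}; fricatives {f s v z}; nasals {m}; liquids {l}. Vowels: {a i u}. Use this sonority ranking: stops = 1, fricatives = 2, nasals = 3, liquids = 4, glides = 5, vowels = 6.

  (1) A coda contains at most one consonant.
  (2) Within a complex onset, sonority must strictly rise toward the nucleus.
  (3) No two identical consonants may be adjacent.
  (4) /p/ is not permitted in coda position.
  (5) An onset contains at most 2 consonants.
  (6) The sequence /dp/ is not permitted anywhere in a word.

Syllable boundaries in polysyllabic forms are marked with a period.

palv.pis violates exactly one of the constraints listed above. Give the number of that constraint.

palv.pis: syllable 1 coda /lv/ has 2 consonants (> 1).
This is a violation of constraint 1: "A coda contains at most one consonant."
The remaining constraints (2, 3, 4, 5, 6) are satisfied.

1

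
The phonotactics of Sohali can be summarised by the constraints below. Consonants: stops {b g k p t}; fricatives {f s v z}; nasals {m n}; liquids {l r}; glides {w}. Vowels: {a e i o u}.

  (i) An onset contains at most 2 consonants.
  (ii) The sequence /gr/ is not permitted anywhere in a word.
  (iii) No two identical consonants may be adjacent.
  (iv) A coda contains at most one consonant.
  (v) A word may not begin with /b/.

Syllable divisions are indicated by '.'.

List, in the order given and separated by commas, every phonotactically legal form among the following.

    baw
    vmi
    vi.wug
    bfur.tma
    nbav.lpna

baw — violates constraint (v): word begins with /b/ → phonotactically illegal
vmi — σ1 onset /vm/ (2C), coda /∅/ ok → phonotactically legal
vi.wug — σ1 onset /v/, coda /∅/ ok; σ2 onset /w/, coda /g/ ok → phonotactically legal
bfur.tma — violates constraint (v): word begins with /b/ → phonotactically illegal
nbav.lpna — violates constraint (i): syllable 2 onset /lpn/ has 3 consonants (> 2) → phonotactically illegal

vmi, vi.wug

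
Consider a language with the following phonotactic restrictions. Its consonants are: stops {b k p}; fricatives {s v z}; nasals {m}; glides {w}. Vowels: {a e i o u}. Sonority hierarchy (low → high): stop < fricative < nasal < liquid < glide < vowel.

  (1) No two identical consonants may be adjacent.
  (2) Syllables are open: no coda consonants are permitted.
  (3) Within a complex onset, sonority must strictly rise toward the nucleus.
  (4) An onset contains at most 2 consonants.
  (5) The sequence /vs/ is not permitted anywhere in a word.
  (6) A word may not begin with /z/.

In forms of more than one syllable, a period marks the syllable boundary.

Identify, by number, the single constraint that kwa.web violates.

kwa.web: syllable 2 coda /b/ has 1 consonant (> 0).
This is a violation of constraint 2: "Syllables are open: no coda consonants are permitted."
The remaining constraints (1, 3, 4, 5, 6) are satisfied.

2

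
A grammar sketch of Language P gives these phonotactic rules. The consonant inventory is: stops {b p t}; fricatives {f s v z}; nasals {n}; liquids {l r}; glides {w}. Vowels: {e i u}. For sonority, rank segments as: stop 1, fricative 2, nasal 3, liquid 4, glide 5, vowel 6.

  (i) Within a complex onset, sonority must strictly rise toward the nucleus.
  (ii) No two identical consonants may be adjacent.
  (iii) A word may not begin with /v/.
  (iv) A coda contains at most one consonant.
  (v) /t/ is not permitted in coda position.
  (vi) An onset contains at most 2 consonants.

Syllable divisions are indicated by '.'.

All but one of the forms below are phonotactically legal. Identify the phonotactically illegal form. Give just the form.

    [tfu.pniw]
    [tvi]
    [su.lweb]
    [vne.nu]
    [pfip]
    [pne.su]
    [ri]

[vne.nu]

[tfu.pniw] — σ1 onset /tf/ (1→2 rises), coda /∅/ ok; σ2 onset /pn/ (1→3 rises), coda /w/ ok → phonotactically legal
[tvi] — σ1 onset /tv/ (1→2 rises), coda /∅/ ok → phonotactically legal
[su.lweb] — σ1 onset /s/, coda /∅/ ok; σ2 onset /lw/ (4→5 rises), coda /b/ ok → phonotactically legal
[vne.nu] — violates constraint (iii): word begins with /v/ → phonotactically illegal
[pfip] — σ1 onset /pf/ (1→2 rises), coda /p/ ok → phonotactically legal
[pne.su] — σ1 onset /pn/ (1→3 rises), coda /∅/ ok; σ2 onset /s/, coda /∅/ ok → phonotactically legal
[ri] — σ1 onset /r/, coda /∅/ ok → phonotactically legal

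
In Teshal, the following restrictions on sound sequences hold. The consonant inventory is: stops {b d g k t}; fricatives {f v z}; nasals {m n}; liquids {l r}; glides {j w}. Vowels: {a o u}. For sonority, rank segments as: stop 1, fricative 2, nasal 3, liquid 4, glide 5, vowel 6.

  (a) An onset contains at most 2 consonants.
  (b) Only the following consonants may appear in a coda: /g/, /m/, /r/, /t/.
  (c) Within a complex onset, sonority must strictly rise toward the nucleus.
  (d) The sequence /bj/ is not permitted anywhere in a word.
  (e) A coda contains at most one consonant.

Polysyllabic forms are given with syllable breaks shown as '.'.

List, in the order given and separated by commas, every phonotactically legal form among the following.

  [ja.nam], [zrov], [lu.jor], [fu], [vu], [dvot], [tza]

[ja.nam], [lu.jor], [fu], [vu], [dvot], [tza]

[ja.nam] — σ1 onset /j/, coda /∅/ ok; σ2 onset /n/, coda /m/ ok → phonotactically legal
[zrov] — violates constraint (b): syllable 1 coda contains /v/, which is not a licensed coda consonant → phonotactically illegal
[lu.jor] — σ1 onset /l/, coda /∅/ ok; σ2 onset /j/, coda /r/ ok → phonotactically legal
[fu] — σ1 onset /f/, coda /∅/ ok → phonotactically legal
[vu] — σ1 onset /v/, coda /∅/ ok → phonotactically legal
[dvot] — σ1 onset /dv/ (1→2 rises), coda /t/ ok → phonotactically legal
[tza] — σ1 onset /tz/ (1→2 rises), coda /∅/ ok → phonotactically legal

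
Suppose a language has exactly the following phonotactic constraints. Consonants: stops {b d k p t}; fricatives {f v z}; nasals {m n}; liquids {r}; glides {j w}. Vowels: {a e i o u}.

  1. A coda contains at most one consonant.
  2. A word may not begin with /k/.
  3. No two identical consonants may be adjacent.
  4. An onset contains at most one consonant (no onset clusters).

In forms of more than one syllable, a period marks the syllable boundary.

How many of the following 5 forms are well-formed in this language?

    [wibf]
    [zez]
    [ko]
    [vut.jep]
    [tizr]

2

[wibf] — violates constraint 1: syllable 1 coda /bf/ has 2 consonants (> 1) → ill-formed
[zez] — σ1 onset /z/, coda /z/ ok → well-formed
[ko] — violates constraint 2: word begins with /k/ → ill-formed
[vut.jep] — σ1 onset /v/, coda /t/ ok; σ2 onset /j/, coda /p/ ok → well-formed
[tizr] — violates constraint 1: syllable 1 coda /zr/ has 2 consonants (> 1) → ill-formed
Well-formed: [zez], [vut.jep] → 2.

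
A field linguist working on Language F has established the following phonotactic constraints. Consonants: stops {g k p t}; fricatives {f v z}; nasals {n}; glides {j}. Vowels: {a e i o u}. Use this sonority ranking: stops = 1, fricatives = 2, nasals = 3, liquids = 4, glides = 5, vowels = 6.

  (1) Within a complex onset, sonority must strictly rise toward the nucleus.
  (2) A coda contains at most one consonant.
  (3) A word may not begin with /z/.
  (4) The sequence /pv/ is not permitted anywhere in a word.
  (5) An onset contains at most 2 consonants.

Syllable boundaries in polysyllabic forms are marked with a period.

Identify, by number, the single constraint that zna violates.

zna: word begins with /z/.
This is a violation of constraint 3: "A word may not begin with /z/."
The remaining constraints (1, 2, 4, 5) are satisfied.

3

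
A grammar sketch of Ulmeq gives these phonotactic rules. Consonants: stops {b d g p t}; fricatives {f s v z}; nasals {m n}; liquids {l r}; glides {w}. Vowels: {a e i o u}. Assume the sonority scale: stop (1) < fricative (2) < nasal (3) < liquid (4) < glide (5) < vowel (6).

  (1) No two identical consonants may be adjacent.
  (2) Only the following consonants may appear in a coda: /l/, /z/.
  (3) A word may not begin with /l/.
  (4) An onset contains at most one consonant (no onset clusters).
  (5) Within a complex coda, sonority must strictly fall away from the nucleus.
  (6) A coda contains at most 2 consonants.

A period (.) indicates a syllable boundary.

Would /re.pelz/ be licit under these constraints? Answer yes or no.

/re.pelz/ — σ1 onset /r/, coda /∅/ ok; σ2 onset /p/, coda /lz/ (4→2 falls) ok → licit

yes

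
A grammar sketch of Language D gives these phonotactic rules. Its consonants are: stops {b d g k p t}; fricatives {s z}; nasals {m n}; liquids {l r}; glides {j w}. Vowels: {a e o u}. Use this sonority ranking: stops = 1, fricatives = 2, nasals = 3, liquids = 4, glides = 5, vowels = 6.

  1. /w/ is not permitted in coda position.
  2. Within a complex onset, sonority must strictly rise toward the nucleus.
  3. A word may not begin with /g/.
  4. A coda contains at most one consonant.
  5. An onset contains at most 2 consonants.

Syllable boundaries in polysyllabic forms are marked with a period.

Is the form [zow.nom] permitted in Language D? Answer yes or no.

[zow.nom] — violates constraint 1: syllable 1 coda contains /w/ → not permitted

no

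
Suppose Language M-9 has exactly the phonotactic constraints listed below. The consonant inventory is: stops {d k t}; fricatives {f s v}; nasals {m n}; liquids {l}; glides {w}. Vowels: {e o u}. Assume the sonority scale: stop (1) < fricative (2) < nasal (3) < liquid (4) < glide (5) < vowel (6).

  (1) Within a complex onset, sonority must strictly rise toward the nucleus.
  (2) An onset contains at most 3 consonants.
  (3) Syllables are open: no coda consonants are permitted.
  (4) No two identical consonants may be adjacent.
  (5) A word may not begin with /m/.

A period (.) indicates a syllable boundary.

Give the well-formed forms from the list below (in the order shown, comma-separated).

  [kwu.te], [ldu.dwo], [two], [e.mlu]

[kwu.te] — σ1 onset /kw/ (1→5 rises), coda /∅/ ok; σ2 onset /t/, coda /∅/ ok → well-formed
[ldu.dwo] — violates constraint 1: syllable 1 onset /ld/: /l/ (liquid, 4) → /d/ (stop, 1) does not rise → ill-formed
[two] — σ1 onset /tw/ (1→5 rises), coda /∅/ ok → well-formed
[e.mlu] — σ1 onset /∅/, coda /∅/ ok; σ2 onset /ml/ (3→4 rises), coda /∅/ ok → well-formed

[kwu.te], [two], [e.mlu]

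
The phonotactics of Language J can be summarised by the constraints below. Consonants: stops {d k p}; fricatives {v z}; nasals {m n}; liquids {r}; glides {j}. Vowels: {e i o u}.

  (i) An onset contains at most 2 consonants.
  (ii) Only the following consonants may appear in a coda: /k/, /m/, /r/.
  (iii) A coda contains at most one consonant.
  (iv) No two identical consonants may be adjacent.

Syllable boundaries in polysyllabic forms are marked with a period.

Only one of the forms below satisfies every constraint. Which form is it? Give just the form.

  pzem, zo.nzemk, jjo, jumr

pzem — σ1 onset /pz/ (2C), coda /m/ ok → phonotactically legal
zo.nzemk — violates constraint (iii): syllable 2 coda /mk/ has 2 consonants (> 1) → phonotactically illegal
jjo — violates constraint (iv): adjacent identical consonants /jj/ → phonotactically illegal
jumr — violates constraint (iii): syllable 1 coda /mr/ has 2 consonants (> 1) → phonotactically illegal

pzem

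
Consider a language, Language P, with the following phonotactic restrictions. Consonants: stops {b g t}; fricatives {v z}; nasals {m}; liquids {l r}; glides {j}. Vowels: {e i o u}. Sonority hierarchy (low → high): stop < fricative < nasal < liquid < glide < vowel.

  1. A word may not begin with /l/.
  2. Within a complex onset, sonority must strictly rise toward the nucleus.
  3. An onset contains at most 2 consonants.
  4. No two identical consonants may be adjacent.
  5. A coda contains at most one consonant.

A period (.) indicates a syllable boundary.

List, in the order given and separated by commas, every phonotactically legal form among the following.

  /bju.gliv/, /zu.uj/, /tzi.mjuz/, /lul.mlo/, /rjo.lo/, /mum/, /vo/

/bju.gliv/, /zu.uj/, /tzi.mjuz/, /rjo.lo/, /mum/, /vo/

/bju.gliv/ — σ1 onset /bj/ (1→5 rises), coda /∅/ ok; σ2 onset /gl/ (1→4 rises), coda /v/ ok → phonotactically legal
/zu.uj/ — σ1 onset /z/, coda /∅/ ok; σ2 onset /∅/, coda /j/ ok → phonotactically legal
/tzi.mjuz/ — σ1 onset /tz/ (1→2 rises), coda /∅/ ok; σ2 onset /mj/ (3→5 rises), coda /z/ ok → phonotactically legal
/lul.mlo/ — violates constraint 1: word begins with /l/ → phonotactically illegal
/rjo.lo/ — σ1 onset /rj/ (4→5 rises), coda /∅/ ok; σ2 onset /l/, coda /∅/ ok → phonotactically legal
/mum/ — σ1 onset /m/, coda /m/ ok → phonotactically legal
/vo/ — σ1 onset /v/, coda /∅/ ok → phonotactically legal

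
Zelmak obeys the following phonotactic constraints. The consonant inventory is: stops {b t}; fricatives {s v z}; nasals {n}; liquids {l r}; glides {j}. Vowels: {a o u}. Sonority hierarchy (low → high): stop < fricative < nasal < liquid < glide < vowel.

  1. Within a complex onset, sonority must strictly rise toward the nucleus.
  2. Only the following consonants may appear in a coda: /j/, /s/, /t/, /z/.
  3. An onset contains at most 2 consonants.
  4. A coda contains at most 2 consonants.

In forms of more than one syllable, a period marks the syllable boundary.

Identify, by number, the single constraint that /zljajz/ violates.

3

/zljajz/: syllable 1 onset /zlj/ has 3 consonants (> 2).
This is a violation of constraint 3: "An onset contains at most 2 consonants."
The remaining constraints (1, 2, 4) are satisfied.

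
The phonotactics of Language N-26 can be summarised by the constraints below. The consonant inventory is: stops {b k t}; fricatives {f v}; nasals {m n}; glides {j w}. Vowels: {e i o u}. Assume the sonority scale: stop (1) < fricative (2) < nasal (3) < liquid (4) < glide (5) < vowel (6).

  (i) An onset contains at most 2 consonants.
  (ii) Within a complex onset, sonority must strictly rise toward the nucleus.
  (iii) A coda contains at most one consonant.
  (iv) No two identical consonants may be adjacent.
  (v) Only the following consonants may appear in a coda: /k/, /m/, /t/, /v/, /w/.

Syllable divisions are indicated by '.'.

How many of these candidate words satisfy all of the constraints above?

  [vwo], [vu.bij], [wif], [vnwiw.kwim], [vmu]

2

[vwo] — σ1 onset /vw/ (2→5 rises), coda /∅/ ok → permitted
[vu.bij] — violates constraint (v): syllable 2 coda contains /j/, which is not a licensed coda consonant → not permitted
[wif] — violates constraint (v): syllable 1 coda contains /f/, which is not a licensed coda consonant → not permitted
[vnwiw.kwim] — violates constraint (i): syllable 1 onset /vnw/ has 3 consonants (> 2) → not permitted
[vmu] — σ1 onset /vm/ (2→3 rises), coda /∅/ ok → permitted
Permitted: [vwo], [vmu] → 2.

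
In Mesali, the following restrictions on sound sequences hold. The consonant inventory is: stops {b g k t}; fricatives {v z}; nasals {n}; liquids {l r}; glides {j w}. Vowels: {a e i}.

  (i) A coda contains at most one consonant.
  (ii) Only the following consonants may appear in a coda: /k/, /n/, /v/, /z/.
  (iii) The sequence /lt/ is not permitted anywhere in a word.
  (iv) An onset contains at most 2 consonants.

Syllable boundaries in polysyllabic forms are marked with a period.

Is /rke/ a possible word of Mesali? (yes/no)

yes

/rke/ — σ1 onset /rk/ (2C), coda /∅/ ok → well-formed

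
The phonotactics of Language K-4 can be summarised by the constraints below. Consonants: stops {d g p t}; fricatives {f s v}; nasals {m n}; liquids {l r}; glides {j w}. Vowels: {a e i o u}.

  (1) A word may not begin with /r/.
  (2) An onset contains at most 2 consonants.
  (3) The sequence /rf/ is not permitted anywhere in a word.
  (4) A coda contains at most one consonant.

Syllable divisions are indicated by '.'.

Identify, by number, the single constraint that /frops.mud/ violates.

/frops.mud/: syllable 1 coda /ps/ has 2 consonants (> 1).
This is a violation of constraint 4: "A coda contains at most one consonant."
The remaining constraints (1, 2, 3) are satisfied.

4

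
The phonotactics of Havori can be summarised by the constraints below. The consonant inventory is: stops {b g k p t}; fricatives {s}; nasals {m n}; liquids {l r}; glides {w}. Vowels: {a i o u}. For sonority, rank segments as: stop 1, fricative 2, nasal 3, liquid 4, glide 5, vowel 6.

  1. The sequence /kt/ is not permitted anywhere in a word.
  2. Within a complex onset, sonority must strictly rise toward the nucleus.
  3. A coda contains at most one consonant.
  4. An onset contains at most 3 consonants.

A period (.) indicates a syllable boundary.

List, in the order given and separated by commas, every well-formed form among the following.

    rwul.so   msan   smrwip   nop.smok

rwul.so — σ1 onset /rw/ (4→5 rises), coda /l/ ok; σ2 onset /s/, coda /∅/ ok → well-formed
msan — violates constraint 2: syllable 1 onset /ms/: /m/ (nasal, 3) → /s/ (fricative, 2) does not rise → ill-formed
smrwip — violates constraint 4: syllable 1 onset /smrw/ has 4 consonants (> 3) → ill-formed
nop.smok — σ1 onset /n/, coda /p/ ok; σ2 onset /sm/ (2→3 rises), coda /k/ ok → well-formed

rwul.so, nop.smok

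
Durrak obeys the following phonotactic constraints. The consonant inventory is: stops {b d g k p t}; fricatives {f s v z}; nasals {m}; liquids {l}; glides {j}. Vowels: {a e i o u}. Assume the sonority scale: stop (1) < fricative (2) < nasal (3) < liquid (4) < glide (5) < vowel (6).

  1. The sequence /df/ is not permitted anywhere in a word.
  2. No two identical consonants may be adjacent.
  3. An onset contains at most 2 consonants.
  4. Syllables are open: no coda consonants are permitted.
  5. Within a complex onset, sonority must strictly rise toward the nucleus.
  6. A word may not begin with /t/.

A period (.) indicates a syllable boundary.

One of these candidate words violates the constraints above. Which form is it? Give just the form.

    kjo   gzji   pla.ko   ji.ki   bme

kjo — σ1 onset /kj/ (1→5 rises), coda /∅/ ok → well-formed
gzji — violates constraint 3: syllable 1 onset /gzj/ has 3 consonants (> 2) → ill-formed
pla.ko — σ1 onset /pl/ (1→4 rises), coda /∅/ ok; σ2 onset /k/, coda /∅/ ok → well-formed
ji.ki — σ1 onset /j/, coda /∅/ ok; σ2 onset /k/, coda /∅/ ok → well-formed
bme — σ1 onset /bm/ (1→3 rises), coda /∅/ ok → well-formed

gzji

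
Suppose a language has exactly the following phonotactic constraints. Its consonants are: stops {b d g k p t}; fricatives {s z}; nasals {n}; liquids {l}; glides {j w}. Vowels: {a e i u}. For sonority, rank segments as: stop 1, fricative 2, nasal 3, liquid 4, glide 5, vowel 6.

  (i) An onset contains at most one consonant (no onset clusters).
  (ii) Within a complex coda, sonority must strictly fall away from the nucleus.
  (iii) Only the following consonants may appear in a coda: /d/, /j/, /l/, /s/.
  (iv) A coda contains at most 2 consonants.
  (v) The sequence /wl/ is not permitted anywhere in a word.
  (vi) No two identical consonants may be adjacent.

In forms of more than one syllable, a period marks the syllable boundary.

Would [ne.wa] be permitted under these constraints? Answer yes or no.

[ne.wa] — σ1 onset /n/, coda /∅/ ok; σ2 onset /w/, coda /∅/ ok → permitted

yes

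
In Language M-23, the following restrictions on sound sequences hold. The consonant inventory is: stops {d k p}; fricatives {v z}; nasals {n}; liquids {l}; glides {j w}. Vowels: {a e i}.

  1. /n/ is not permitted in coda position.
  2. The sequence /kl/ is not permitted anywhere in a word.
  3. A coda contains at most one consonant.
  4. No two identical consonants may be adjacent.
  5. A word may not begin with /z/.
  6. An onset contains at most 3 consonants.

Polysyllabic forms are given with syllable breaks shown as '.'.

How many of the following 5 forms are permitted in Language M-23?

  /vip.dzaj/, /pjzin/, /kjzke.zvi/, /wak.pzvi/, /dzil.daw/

/vip.dzaj/ — σ1 onset /v/, coda /p/ ok; σ2 onset /dz/ (2C), coda /j/ ok → permitted
/pjzin/ — violates constraint 1: syllable 1 coda contains /n/ → not permitted
/kjzke.zvi/ — violates constraint 6: syllable 1 onset /kjzk/ has 4 consonants (> 3) → not permitted
/wak.pzvi/ — σ1 onset /w/, coda /k/ ok; σ2 onset /pzv/ (3C), coda /∅/ ok → permitted
/dzil.daw/ — σ1 onset /dz/ (2C), coda /l/ ok; σ2 onset /d/, coda /w/ ok → permitted
Permitted: /vip.dzaj/, /wak.pzvi/, /dzil.daw/ → 3.

3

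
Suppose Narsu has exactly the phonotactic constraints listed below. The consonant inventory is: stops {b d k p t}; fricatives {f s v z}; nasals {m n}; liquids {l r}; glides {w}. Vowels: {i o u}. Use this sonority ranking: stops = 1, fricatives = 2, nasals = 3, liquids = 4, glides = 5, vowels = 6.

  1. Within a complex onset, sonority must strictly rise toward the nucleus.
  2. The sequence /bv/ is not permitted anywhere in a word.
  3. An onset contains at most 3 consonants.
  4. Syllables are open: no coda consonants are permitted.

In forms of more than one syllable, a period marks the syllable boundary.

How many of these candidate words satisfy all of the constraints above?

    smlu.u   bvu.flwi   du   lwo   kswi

smlu.u — σ1 onset /sml/ (2→3→4 rises), coda /∅/ ok; σ2 onset /∅/, coda /∅/ ok → well-formed
bvu.flwi — violates constraint 2: contains banned sequence /bv/ → ill-formed
du — σ1 onset /d/, coda /∅/ ok → well-formed
lwo — σ1 onset /lw/ (4→5 rises), coda /∅/ ok → well-formed
kswi — σ1 onset /ksw/ (1→2→5 rises), coda /∅/ ok → well-formed
Well-formed: smlu.u, du, lwo, kswi → 4.

4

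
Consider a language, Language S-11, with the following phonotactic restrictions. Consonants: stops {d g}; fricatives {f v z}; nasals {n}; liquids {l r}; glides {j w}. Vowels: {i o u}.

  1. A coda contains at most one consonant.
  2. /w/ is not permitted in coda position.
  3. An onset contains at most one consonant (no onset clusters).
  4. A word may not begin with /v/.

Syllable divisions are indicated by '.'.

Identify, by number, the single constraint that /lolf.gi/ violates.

1

/lolf.gi/: syllable 1 coda /lf/ has 2 consonants (> 1).
This is a violation of constraint 1: "A coda contains at most one consonant."
The remaining constraints (2, 3, 4) are satisfied.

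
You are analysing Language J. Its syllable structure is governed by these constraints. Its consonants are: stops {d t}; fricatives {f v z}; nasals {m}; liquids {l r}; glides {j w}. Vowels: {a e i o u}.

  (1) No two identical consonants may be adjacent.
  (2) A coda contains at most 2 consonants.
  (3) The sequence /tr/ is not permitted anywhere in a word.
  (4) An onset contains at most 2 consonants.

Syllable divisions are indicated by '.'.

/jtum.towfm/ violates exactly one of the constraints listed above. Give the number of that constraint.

2

/jtum.towfm/: syllable 2 coda /wfm/ has 3 consonants (> 2).
This is a violation of constraint 2: "A coda contains at most 2 consonants."
The remaining constraints (1, 3, 4) are satisfied.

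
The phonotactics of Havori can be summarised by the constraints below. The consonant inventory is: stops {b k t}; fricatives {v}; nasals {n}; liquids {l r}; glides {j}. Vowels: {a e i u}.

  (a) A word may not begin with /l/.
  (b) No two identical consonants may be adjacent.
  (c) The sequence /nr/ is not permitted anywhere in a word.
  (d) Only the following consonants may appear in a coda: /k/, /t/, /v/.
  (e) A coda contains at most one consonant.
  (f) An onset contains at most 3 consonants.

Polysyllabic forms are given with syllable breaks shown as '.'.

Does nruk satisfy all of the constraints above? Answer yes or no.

nruk — violates constraint (c): contains banned sequence /nr/ → illicit

no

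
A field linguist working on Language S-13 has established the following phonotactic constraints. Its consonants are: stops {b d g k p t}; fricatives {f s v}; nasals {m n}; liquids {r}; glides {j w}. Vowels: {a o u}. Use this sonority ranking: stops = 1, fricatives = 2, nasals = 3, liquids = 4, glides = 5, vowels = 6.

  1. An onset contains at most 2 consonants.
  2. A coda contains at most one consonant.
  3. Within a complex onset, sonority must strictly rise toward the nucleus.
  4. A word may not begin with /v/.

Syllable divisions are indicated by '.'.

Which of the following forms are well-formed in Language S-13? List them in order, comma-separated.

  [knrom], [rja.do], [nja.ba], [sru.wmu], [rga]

[rja.do], [nja.ba]

[knrom] — violates constraint 1: syllable 1 onset /knr/ has 3 consonants (> 2) → ill-formed
[rja.do] — σ1 onset /rj/ (4→5 rises), coda /∅/ ok; σ2 onset /d/, coda /∅/ ok → well-formed
[nja.ba] — σ1 onset /nj/ (3→5 rises), coda /∅/ ok; σ2 onset /b/, coda /∅/ ok → well-formed
[sru.wmu] — violates constraint 3: syllable 2 onset /wm/: /w/ (glide, 5) → /m/ (nasal, 3) does not rise → ill-formed
[rga] — violates constraint 3: syllable 1 onset /rg/: /r/ (liquid, 4) → /g/ (stop, 1) does not rise → ill-formed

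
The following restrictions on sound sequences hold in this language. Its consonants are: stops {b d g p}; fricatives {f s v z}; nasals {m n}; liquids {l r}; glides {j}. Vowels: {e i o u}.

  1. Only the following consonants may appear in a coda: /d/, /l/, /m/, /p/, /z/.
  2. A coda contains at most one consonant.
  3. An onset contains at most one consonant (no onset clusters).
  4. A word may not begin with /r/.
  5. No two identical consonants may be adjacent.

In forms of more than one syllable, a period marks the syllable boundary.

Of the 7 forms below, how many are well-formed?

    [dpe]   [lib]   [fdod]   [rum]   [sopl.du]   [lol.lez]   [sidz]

0

[dpe] — violates constraint 3: syllable 1 onset /dp/ has 2 consonants (> 1) → ill-formed
[lib] — violates constraint 1: syllable 1 coda contains /b/, which is not a licensed coda consonant → ill-formed
[fdod] — violates constraint 3: syllable 1 onset /fd/ has 2 consonants (> 1) → ill-formed
[rum] — violates constraint 4: word begins with /r/ → ill-formed
[sopl.du] — violates constraint 2: syllable 1 coda /pl/ has 2 consonants (> 1) → ill-formed
[lol.lez] — violates constraint 5: adjacent identical consonants /ll/ → ill-formed
[sidz] — violates constraint 2: syllable 1 coda /dz/ has 2 consonants (> 1) → ill-formed
No form is well-formed → 0.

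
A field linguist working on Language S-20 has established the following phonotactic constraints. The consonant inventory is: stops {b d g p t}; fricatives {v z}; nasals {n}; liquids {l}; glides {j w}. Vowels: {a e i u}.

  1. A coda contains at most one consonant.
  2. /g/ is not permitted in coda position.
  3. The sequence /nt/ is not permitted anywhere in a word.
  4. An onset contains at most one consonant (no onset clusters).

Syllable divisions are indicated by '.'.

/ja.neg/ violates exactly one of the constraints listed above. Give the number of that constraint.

/ja.neg/: syllable 2 coda contains /g/.
This is a violation of constraint 2: "/g/ is not permitted in coda position."
The remaining constraints (1, 3, 4) are satisfied.

2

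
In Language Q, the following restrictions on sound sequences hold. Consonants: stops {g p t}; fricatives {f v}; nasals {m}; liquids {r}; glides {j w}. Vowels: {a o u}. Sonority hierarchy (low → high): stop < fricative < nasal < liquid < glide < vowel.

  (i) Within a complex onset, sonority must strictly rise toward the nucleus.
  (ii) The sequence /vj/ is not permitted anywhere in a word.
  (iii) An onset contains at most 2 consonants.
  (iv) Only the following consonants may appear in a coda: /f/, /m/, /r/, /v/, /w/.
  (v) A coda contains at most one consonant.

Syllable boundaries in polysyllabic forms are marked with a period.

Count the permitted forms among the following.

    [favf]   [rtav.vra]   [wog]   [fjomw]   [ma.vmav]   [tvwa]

1

[favf] — violates constraint (v): syllable 1 coda /vf/ has 2 consonants (> 1) → not permitted
[rtav.vra] — violates constraint (i): syllable 1 onset /rt/: /r/ (liquid, 4) → /t/ (stop, 1) does not rise → not permitted
[wog] — violates constraint (iv): syllable 1 coda contains /g/, which is not a licensed coda consonant → not permitted
[fjomw] — violates constraint (v): syllable 1 coda /mw/ has 2 consonants (> 1) → not permitted
[ma.vmav] — σ1 onset /m/, coda /∅/ ok; σ2 onset /vm/ (2→3 rises), coda /v/ ok → permitted
[tvwa] — violates constraint (iii): syllable 1 onset /tvw/ has 3 consonants (> 2) → not permitted
Permitted: [ma.vmav] → 1.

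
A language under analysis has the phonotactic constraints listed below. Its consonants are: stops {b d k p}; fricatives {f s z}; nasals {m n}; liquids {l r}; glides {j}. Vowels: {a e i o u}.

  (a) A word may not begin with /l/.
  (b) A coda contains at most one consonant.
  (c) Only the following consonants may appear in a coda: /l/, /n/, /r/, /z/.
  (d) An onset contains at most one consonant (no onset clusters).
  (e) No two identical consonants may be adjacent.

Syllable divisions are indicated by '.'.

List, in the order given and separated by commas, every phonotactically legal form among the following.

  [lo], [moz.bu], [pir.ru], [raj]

[lo] — violates constraint (a): word begins with /l/ → phonotactically illegal
[moz.bu] — σ1 onset /m/, coda /z/ ok; σ2 onset /b/, coda /∅/ ok → phonotactically legal
[pir.ru] — violates constraint (e): adjacent identical consonants /rr/ → phonotactically illegal
[raj] — violates constraint (c): syllable 1 coda contains /j/, which is not a licensed coda consonant → phonotactically illegal

[moz.bu]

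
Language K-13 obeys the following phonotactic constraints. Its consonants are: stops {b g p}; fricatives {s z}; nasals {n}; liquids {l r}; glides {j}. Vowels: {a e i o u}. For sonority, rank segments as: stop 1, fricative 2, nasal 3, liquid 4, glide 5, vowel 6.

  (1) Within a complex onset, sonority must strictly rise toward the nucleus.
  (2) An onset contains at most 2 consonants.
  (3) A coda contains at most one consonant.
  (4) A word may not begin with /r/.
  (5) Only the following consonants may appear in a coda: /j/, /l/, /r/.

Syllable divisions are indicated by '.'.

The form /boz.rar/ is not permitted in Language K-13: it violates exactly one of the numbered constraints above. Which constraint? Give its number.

5

/boz.rar/: syllable 1 coda contains /z/, which is not a licensed coda consonant.
This is a violation of constraint 5: "Only the following consonants may appear in a coda: /j/, /l/, /r/."
The remaining constraints (1, 2, 3, 4) are satisfied.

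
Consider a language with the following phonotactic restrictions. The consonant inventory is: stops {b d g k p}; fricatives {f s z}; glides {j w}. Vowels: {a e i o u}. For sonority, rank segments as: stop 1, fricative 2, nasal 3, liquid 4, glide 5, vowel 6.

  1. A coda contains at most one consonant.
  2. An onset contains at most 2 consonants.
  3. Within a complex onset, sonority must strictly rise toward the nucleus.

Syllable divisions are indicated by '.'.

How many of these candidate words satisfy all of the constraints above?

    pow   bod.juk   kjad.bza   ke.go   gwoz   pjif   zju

pow — σ1 onset /p/, coda /w/ ok → phonotactically legal
bod.juk — σ1 onset /b/, coda /d/ ok; σ2 onset /j/, coda /k/ ok → phonotactically legal
kjad.bza — σ1 onset /kj/ (1→5 rises), coda /d/ ok; σ2 onset /bz/ (1→2 rises), coda /∅/ ok → phonotactically legal
ke.go — σ1 onset /k/, coda /∅/ ok; σ2 onset /g/, coda /∅/ ok → phonotactically legal
gwoz — σ1 onset /gw/ (1→5 rises), coda /z/ ok → phonotactically legal
pjif — σ1 onset /pj/ (1→5 rises), coda /f/ ok → phonotactically legal
zju — σ1 onset /zj/ (2→5 rises), coda /∅/ ok → phonotactically legal
Phonotactically legal: pow, bod.juk, kjad.bza, ke.go, gwoz, pjif, zju → 7.

7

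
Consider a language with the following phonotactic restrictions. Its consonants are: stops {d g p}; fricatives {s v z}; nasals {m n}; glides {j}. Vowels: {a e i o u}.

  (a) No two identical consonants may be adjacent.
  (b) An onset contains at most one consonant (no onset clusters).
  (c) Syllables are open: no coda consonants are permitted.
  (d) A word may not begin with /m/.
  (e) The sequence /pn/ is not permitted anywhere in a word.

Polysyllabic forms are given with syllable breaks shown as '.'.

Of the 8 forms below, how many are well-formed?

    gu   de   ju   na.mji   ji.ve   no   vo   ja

gu — σ1 onset /g/, coda /∅/ ok → well-formed
de — σ1 onset /d/, coda /∅/ ok → well-formed
ju — σ1 onset /j/, coda /∅/ ok → well-formed
na.mji — violates constraint (b): syllable 2 onset /mj/ has 2 consonants (> 1) → ill-formed
ji.ve — σ1 onset /j/, coda /∅/ ok; σ2 onset /v/, coda /∅/ ok → well-formed
no — σ1 onset /n/, coda /∅/ ok → well-formed
vo — σ1 onset /v/, coda /∅/ ok → well-formed
ja — σ1 onset /j/, coda /∅/ ok → well-formed
Well-formed: gu, de, ju, ji.ve, no, vo, ja → 7.

7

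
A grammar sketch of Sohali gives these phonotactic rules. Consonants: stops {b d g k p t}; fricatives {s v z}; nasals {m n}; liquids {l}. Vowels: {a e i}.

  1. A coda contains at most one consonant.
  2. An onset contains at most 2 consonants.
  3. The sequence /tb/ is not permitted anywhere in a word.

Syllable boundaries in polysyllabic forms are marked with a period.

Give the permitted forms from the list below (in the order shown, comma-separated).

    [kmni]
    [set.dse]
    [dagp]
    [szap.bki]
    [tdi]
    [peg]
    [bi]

[kmni] — violates constraint 2: syllable 1 onset /kmn/ has 3 consonants (> 2) → not permitted
[set.dse] — σ1 onset /s/, coda /t/ ok; σ2 onset /ds/ (2C), coda /∅/ ok → permitted
[dagp] — violates constraint 1: syllable 1 coda /gp/ has 2 consonants (> 1) → not permitted
[szap.bki] — σ1 onset /sz/ (2C), coda /p/ ok; σ2 onset /bk/ (2C), coda /∅/ ok → permitted
[tdi] — σ1 onset /td/ (2C), coda /∅/ ok → permitted
[peg] — σ1 onset /p/, coda /g/ ok → permitted
[bi] — σ1 onset /b/, coda /∅/ ok → permitted

[set.dse], [szap.bki], [tdi], [peg], [bi]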